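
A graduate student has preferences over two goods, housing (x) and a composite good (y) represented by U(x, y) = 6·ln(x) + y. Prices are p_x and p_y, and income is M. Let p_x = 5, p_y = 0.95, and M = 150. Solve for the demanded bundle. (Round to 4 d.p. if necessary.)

Set MRS = p_x/p_y: (6/x)/1 = p_x/p_y.
So x*(p_x,p_y) = 6·p_y/p_x, independent of income; and y* = (M − 6·p_y)/p_y.
At the given prices: x* = 6·0.95/5 = 1.14, and y* = 151.8947.

x* = 1.14, y* = 151.8947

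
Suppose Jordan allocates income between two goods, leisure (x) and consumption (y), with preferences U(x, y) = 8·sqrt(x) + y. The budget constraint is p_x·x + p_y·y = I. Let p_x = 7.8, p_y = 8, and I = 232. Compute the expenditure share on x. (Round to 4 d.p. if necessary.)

share on x = 0.5659

MU_x = 4/√x, MU_y = 1. Tangency: 4/√x = p_x/p_y.
Thus x* = (4·p_y/p_x)² — independent of I — with the rest of income spent on y.
Plugging in: x* = (4·8/7.8)² = 16.831, y* = 12.5897.
Expenditure on x: 7.8·16.831 = 131.2821; share = 0.5659.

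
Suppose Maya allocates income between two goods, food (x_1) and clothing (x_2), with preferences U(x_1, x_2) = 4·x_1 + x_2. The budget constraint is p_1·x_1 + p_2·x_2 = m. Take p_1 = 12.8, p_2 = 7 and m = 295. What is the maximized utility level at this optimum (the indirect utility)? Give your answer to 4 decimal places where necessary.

Linear utility — the consumer picks whichever good has higher MU/price: 4/12.8 = 0.3125 vs 1/7 = 0.1429.
x_1 gives more utility per dollar, so spend all income on x_1: x_1* = m/p_1, x_2* = 0.
Numerically: x_1* = 23.0469, x_2* = 0.
Utility at the optimum: U(23.0469, 0) = 92.1875.

V = 92.1875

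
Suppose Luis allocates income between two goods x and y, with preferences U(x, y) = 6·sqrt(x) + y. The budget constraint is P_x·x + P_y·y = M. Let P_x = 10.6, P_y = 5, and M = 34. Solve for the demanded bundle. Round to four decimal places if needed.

Utility is quasi-linear in y; the FOC for x is 3/√x = P_x/P_y.
Thus x* = (3·P_y/P_x)² — independent of M — with the rest of income spent on y.
Plugging in: x* = (3·5/10.6)² = 2.0025, y* = 2.5547.

x* = 2.0025, y* = 2.5547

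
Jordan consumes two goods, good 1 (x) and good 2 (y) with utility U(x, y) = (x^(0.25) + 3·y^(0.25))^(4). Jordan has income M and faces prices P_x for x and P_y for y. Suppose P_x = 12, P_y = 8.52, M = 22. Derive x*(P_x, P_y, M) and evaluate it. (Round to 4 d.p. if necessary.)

MRS = MU_x/MU_y = (1/3)·(y/x)^(0.75). Set equal to P_x/P_y.
Solve for the ratio: y/x = [3·P_x/P_y]^(4/3).
Substitute y = (y/x)·x into the budget: x* = M/(P_x + P_y·(y/x)).
Numerically y/x = 6.830994, so x* = 22/(12 + 8.52·6.830994) = 0.3134.

x* = 0.3134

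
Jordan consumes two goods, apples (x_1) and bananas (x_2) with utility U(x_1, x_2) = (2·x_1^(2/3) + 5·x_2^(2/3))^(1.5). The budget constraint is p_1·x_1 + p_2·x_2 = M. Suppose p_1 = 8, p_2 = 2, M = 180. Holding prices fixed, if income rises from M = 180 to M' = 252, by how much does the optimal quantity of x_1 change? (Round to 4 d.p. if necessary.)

Δx_1* = 0.0359

Substitute x_2 = (x_2/x_1)·x_1 into the budget: x_1* = M/(p_1 + p_2·(x_2/x_1)).
Numerically x_2/x_1 = 1000, so x_1* = 180/(8 + 2·1000) = 0.0896.
At M' = 252: x_1* = 0.1255. Change: 0.1255 − 0.0896 = 0.0359.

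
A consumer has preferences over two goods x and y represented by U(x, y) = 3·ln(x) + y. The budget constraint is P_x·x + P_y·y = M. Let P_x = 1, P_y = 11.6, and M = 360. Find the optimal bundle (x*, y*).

x* = 34.8, y* = 28.0345

Set MRS = P_x/P_y: (3/x)/1 = P_x/P_y.
So x*(P_x,P_y) = 3·P_y/P_x, independent of income; and y* = (M − 3·P_y)/P_y.
At the given prices: x* = 3·11.6/1 = 34.8, and y* = 28.0345.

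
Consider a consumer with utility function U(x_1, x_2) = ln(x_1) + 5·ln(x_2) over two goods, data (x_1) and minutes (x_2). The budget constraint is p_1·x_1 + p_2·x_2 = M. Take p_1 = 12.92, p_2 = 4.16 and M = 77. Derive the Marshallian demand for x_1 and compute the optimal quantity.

Tangency: MRS = (1/5)·x_2/x_1 = p_1/p_2.
Rearranging, p_2·x_2 = 5·p_1·x_1. Substituting into the budget gives p_1·x_1·(1 + 5) = M.
Demand: x_1*(p_1,p_2,M) = 1/6·M/p_1 and x_2* = 5/6·M/p_2.
At p_1=12.92, p_2=4.16, M=77: x_1* = 1/6·77/12.92 = 0.9933.

x_1* = 0.9933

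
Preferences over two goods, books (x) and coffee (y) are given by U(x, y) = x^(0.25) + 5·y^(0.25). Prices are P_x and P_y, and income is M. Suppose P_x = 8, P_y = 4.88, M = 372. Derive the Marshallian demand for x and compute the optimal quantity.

MU_x ∝ x^(-0.75), MU_y ∝ 5·y^(-0.75), so MRS = (1/5)·(y/x)^(0.75) = P_x/P_y.
Hence y/x = (5·P_x/P_y)^(1/(0.75)), i.e. raised to the 4/3 power.
With the ratio pinned down, the budget gives x* = M/(P_x + P_y·(y/x)) and y* = (y/x)·x*.
Numerically y/x = 16.526728, so x* = 372/(8 + 4.88·16.526728) = 4.1963.

x* = 4.1963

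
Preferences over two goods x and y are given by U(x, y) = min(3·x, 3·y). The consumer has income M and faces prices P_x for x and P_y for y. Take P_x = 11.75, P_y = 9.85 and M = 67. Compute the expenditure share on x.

share on x = 0.544

Leontief preferences: the optimum is at the kink where x/3 = y/3, i.e. y = x.
Budget: P_x·x + P_y·x = M, so (3·P_x + 3·P_y)·x = 3·M.
Demand: x*(P_x,P_y,M) = 3·M/(3·P_x + 3·P_y), y* = 3·M/(3·P_x + 3·P_y).
Here 3·11.75 + 3·9.85 = 64.8, giving x* = 3.1019 and y* = 3.1019.
Expenditure on x: 11.75·3.1019 = 36.4468; share = 0.544.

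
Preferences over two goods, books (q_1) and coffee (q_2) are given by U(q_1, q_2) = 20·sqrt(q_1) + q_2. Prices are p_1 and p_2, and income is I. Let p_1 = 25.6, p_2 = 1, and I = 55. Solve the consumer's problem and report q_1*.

Utility is quasi-linear in q_2; the FOC for q_1 is 10/√q_1 = p_1/p_2.
Thus q_1* = (10·p_2/p_1)² — independent of I — with the rest of income spent on q_2.
Plugging in: q_1* = (10·1/25.6)² = 0.1526.

q_1* = 0.1526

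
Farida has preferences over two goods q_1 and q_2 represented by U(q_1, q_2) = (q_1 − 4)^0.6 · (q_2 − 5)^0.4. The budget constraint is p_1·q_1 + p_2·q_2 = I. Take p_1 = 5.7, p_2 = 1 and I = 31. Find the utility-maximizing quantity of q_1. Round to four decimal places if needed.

Discretionary income = 31 − 4·5.7 − 5·1 = 3.2; q_1* = 4 + 0.6·3.2/5.7 = 4.3368.

q_1* = 4.3368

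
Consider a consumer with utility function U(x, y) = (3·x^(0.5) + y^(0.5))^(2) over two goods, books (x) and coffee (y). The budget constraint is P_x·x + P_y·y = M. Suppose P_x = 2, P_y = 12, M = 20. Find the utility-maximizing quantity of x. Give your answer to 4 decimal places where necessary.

MU_x ∝ 3·x^(-0.5), MU_y ∝ y^(-0.5), so MRS = 3·(y/x)^(0.5) = P_x/P_y.
Solve for the ratio: y/x = [(1/3)·P_x/P_y]^(2).
With the ratio pinned down, the budget gives x* = M/(P_x + P_y·(y/x)) and y* = (y/x)·x*.
Numerically y/x = 0.003086, so x* = 20/(2 + 12·0.003086) = 9.8182.

x* = 9.8182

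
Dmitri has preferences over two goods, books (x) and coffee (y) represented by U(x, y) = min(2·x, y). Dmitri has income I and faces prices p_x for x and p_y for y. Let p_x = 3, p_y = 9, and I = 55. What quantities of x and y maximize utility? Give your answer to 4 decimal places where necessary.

x* = 2.619, y* = 5.2381

With perfect complements, no substitution: consume in ratio x:y = 1:2.
Budget: p_x·x + p_y·2·x = I, so (p_x + 2·p_y)·x = I.
Demand: x*(p_x,p_y,I) = I/(p_x + 2·p_y), y* = 2·I/(p_x + 2·p_y).
Here 3 + 2·9 = 21, giving x* = 2.619 and y* = 5.2381.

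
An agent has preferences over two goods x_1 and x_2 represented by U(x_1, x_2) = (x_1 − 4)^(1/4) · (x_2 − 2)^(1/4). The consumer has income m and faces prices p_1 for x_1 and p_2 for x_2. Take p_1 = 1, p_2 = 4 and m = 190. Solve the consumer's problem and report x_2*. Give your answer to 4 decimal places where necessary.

Substituting into the budget: x_1* = 4 + 0.5·(m − 4·p_1 − 2·p_2)/p_1, and x_2* = 2 + 0.5·(…)/p_2.
Discretionary income = 190 − 4·1 − 2·4 = 178; x_2* = 2 + 0.5·178/4 = 24.25.

x_2* = 24.25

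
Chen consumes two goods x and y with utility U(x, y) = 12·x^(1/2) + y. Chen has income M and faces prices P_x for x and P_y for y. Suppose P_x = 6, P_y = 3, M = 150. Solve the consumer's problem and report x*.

MU_x = 6/√x, MU_y = 1. Tangency: 6/√x = P_x/P_y.
Solve: √x = 6·P_y/P_x, so x*(P_x,P_y) = (6·P_y/P_x)², and y* = (M − P_x·x*)/P_y.
Plugging in: x* = (6·3/6)² = 9.

x* = 9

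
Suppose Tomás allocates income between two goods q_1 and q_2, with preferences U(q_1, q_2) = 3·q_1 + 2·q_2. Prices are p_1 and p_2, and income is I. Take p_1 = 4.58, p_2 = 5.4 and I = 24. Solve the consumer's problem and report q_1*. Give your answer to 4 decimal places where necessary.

Perfect substitutes: compare marginal utility per dollar. 3/p_1 vs 2/p_2 → 0.655 vs 0.3704.
q_1 gives more utility per dollar, so spend all income on q_1: q_1* = I/p_1, q_2* = 0.
Numerically: q_1* = 5.2402, q_2* = 0.

q_1* = 5.2402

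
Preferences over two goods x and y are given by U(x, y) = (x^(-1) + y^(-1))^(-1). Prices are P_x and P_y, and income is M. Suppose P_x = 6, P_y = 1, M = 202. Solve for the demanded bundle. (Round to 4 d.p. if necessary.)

x* = 23.9068, y* = 58.5594

MU_x ∝ x^(-2), MU_y ∝ y^(-2), so MRS = (y/x)^(2) = P_x/P_y.
Solve for the ratio: y/x = [P_x/P_y]^(0.5).
With the ratio pinned down, the budget gives x* = M/(P_x + P_y·(y/x)) and y* = (y/x)·x*.
Numerically y/x = 2.44949, so x* = 202/(6 + 1·2.44949) = 23.9068 and y* = 2.44949·23.9068 = 58.5594.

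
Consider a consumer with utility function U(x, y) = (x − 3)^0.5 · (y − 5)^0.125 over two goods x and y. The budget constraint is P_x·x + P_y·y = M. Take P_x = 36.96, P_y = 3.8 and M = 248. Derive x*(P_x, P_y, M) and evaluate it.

MRS = 4·(y−5)/(x−3). Tangency with P_x/P_y gives y−5 = (1/4)·(P_x/P_y)·(x−3).
After buying the subsistence bundle (3, 5), a share 0.8 of the remaining income goes to x: x* = 3 + 0.8·(M − 3P_x − 5P_y)/P_x.
Discretionary income = 248 − 3·36.96 − 5·3.8 = 118.12; x* = 3 + 0.8·118.12/36.96 = 5.5567.

x* = 5.5567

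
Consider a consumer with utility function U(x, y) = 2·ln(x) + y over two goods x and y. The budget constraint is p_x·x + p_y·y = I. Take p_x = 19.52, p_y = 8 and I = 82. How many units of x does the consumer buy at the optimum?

MU_x = 2/x, MU_y = 1. Tangency: 2/x = p_x/p_y.
So x*(p_x,p_y) = 2·p_y/p_x, independent of income; and y* = (I − 2·p_y)/p_y.
At the given prices: x* = 2·8/19.52 = 0.8197.

x* = 0.8197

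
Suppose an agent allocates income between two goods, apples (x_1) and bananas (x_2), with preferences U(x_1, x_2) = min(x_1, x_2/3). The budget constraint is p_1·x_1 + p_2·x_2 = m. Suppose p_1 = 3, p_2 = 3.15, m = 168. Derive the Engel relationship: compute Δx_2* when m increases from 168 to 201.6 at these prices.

Here 3 + 3·3.15 = 12.45, giving x_2* = 40.4819.
At m' = 201.6: x_2* = 48.5783. Change: 48.5783 − 40.4819 = 8.0964.

Δx_2* = 8.0964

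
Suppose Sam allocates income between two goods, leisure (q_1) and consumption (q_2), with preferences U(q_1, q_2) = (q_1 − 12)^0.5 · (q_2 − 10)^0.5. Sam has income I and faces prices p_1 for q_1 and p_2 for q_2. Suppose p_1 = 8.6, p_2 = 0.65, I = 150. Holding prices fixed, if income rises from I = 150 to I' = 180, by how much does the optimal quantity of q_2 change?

Δq_2* = 23.0769

This is Cobb-Douglas in (q_1−12, q_2−10): tangency gives 0.5·p_2·(q_2−10) = 0.5·p_1·(q_1−12).
After buying the subsistence bundle (12, 10), a share 0.5 of the remaining income goes to q_1: q_1* = 12 + 0.5·(I − 12p_1 − 10p_2)/p_1.
Discretionary income = 150 − 12·8.6 − 10·0.65 = 40.3; q_2* = 10 + 0.5·40.3/0.65 = 41.
At I' = 180: q_2* = 64.0769. Change: 64.0769 − 41 = 23.0769.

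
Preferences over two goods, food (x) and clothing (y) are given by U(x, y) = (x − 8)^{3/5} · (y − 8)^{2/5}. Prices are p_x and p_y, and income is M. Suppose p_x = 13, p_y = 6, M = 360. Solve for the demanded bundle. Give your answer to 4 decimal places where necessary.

MRS = (3/2)·(y−8)/(x−8). Tangency with p_x/p_y gives y−8 = (2/3)·(p_x/p_y)·(x−8).
After buying the subsistence bundle (8, 8), a share 0.6 of the remaining income goes to x: x* = 8 + 0.6·(M − 8p_x − 8p_y)/p_x.
Discretionary income = 360 − 8·13 − 8·6 = 208; x* = 8 + 0.6·208/13 = 17.6; y* = 8 + 0.4·208/6 = 21.8667.

x* = 17.6, y* = 21.8667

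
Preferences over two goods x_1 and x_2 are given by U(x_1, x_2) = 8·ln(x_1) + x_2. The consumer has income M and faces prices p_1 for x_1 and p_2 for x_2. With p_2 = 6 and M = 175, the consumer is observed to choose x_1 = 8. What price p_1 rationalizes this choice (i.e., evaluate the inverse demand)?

Set MRS = p_1/p_2: (8/x_1)/1 = p_1/p_2.
So x_1*(p_1,p_2) = 8·p_2/p_1, independent of income; and x_2* = (M − 8·p_2)/p_2.
Set x_1* = 8 in the demand function and solve for p_1: p_1 = 6.

p_1 = 6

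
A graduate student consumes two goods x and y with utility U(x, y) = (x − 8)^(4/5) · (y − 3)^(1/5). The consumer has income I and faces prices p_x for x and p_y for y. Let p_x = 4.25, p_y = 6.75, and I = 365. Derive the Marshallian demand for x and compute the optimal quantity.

x* = 66.4941

This is Cobb-Douglas in (x−8, y−3): tangency gives 0.8·p_y·(y−3) = 0.2·p_x·(x−8).
Substituting into the budget: x* = 8 + 0.8·(I − 8·p_x − 3·p_y)/p_x, and y* = 3 + 0.2·(…)/p_y.
Discretionary income = 365 − 8·4.25 − 3·6.75 = 310.75; x* = 8 + 0.8·310.75/4.25 = 66.4941.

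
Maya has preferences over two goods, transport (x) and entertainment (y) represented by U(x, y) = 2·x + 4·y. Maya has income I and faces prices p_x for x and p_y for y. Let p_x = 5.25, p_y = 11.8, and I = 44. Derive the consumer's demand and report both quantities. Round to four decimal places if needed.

Numerically: x* = 8.381, y* = 0.

x* = 8.381, y* = 0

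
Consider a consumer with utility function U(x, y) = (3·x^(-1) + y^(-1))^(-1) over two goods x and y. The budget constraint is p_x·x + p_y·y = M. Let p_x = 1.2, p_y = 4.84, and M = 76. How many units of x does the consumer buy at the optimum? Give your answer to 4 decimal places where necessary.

MU_x ∝ 3·x^(-2), MU_y ∝ y^(-2), so MRS = 3·(y/x)^(2) = p_x/p_y.
Hence y/x = ((1/3)·p_x/p_y)^(1/(2)), i.e. raised to the 0.5 power.
With the ratio pinned down, the budget gives x* = M/(p_x + p_y·(y/x)) and y* = (y/x)·x*.
Numerically y/x = 0.28748, so x* = 76/(1.2 + 4.84·0.28748) = 29.3278.

x* = 29.3278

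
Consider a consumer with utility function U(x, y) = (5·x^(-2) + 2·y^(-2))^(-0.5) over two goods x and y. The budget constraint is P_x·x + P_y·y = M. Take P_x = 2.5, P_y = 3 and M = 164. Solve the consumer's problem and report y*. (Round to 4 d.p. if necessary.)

y* = 24.8273

With the ratio pinned down, the budget gives x* = M/(P_x + P_y·(y/x)) and y* = (y/x)·x*.
Numerically y/x = 0.693361, so x* = 164/(2.5 + 3·0.693361) = 35.8072 and y* = 0.693361·35.8072 = 24.8273.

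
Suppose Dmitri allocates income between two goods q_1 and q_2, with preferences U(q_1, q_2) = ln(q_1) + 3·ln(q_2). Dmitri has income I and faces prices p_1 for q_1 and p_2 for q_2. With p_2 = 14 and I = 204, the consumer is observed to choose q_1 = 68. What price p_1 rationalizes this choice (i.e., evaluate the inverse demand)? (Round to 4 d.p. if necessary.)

MU_q_1/MU_q_2 = (q_2)/(3·q_1); tangency sets this equal to p_1/p_2.
Rearranging, p_2·q_2 = 3·p_1·q_1. Substituting into the budget gives p_1·q_1·(1 + 3) = I.
Demand: q_1*(p_1,p_2,I) = 0.25·I/p_1 and q_2* = 0.75·I/p_2.
Set q_1* = 68 in the demand function and solve for p_1: p_1 = 0.75.

p_1 = 0.75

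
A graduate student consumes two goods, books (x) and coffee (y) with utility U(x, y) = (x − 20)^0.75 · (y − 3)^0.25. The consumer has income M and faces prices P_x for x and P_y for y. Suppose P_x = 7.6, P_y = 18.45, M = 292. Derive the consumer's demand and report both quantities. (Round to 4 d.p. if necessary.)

x* = 28.3536, y* = 4.147

After buying the subsistence bundle (20, 3), a share 0.75 of the remaining income goes to x: x* = 20 + 0.75·(M − 20P_x − 3P_y)/P_x.
Discretionary income = 292 − 20·7.6 − 3·18.45 = 84.65; x* = 20 + 0.75·84.65/7.6 = 28.3536; y* = 3 + 0.25·84.65/18.45 = 4.147.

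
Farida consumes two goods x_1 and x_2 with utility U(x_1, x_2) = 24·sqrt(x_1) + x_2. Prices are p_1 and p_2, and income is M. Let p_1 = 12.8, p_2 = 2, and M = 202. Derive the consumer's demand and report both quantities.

Solve: √x_1 = 12·p_2/p_1, so x_1*(p_1,p_2) = (12·p_2/p_1)², and x_2* = (M − p_1·x_1*)/p_2.
Plugging in: x_1* = (12·2/12.8)² = 3.5156, x_2* = 78.5.

x_1* = 3.5156, x_2* = 78.5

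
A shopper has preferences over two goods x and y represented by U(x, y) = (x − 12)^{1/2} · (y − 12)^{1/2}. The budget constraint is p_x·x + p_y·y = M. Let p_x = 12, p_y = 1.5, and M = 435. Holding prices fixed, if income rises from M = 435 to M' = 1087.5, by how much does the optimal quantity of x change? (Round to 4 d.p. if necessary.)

Δx* = 27.1875

Let x' = x−12, y' = y−12. MRS = y'/x' = p_x/p_y.
After buying the subsistence bundle (12, 12), a share 0.5 of the remaining income goes to x: x* = 12 + 0.5·(M − 12p_x − 12p_y)/p_x.
Discretionary income = 435 − 12·12 − 12·1.5 = 273; x* = 12 + 0.5·273/12 = 23.375.
At M' = 1087.5: x* = 50.5625. Change: 50.5625 − 23.375 = 27.1875.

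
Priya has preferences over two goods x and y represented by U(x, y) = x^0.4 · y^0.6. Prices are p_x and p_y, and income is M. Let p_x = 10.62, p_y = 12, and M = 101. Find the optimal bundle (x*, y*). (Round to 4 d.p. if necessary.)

x* = 3.8041, y* = 5.05

At p_x=10.62, p_y=12, M=101: x* = 0.4·101/10.62 = 3.8041, y* = 5.05.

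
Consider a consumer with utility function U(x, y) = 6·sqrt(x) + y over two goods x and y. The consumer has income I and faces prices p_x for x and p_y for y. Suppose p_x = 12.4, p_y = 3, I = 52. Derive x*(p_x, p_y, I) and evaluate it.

x* = 0.5268

Utility is quasi-linear in y; the FOC for x is 3/√x = p_x/p_y.
Thus x* = (3·p_y/p_x)² — independent of I — with the rest of income spent on y.
Plugging in: x* = (3·3/12.4)² = 0.5268.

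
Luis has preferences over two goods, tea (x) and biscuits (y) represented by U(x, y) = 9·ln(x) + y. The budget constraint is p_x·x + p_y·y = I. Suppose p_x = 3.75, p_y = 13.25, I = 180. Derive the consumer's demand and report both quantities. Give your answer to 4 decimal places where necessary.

Set MRS = p_x/p_y: (9/x)/1 = p_x/p_y.
So x*(p_x,p_y) = 9·p_y/p_x, independent of income; and y* = (I − 9·p_y)/p_y.
At the given prices: x* = 9·13.25/3.75 = 31.8, and y* = 4.5849.

x* = 31.8, y* = 4.5849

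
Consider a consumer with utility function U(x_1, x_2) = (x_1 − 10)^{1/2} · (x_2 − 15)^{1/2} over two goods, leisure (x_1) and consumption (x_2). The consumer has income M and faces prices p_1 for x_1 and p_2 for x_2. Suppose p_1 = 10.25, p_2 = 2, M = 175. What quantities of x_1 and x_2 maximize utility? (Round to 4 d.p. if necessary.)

x_1* = 12.0732, x_2* = 25.625

MRS = (x_2−15)/(x_1−10). Tangency with p_1/p_2 gives x_2−15 = (p_1/p_2)·(x_1−10).
After buying the subsistence bundle (10, 15), a share 0.5 of the remaining income goes to x_1: x_1* = 10 + 0.5·(M − 10p_1 − 15p_2)/p_1.
Discretionary income = 175 − 10·10.25 − 15·2 = 42.5; x_1* = 10 + 0.5·42.5/10.25 = 12.0732; x_2* = 15 + 0.5·42.5/2 = 25.625.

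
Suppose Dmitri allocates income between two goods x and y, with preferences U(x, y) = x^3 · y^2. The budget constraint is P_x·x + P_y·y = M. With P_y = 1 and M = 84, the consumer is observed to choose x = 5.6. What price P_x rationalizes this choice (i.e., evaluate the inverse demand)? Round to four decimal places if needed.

Tangency: MRS = (3/2)·y/x = P_x/P_y.
So 3·P_y·y = 2·P_x·x; combined with the budget, a share 0.6 of income goes to x.
Demand: x*(P_x,P_y,M) = 0.6·M/P_x and y* = 0.4·M/P_y.
Set x* = 5.6 in the demand function and solve for P_x: P_x = 9.

P_x = 9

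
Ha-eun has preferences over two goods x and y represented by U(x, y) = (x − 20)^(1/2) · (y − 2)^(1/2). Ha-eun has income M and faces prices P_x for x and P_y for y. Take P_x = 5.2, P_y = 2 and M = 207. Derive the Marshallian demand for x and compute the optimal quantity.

x* = 29.5192

Discretionary income = 207 − 20·5.2 − 2·2 = 99; x* = 20 + 0.5·99/5.2 = 29.5192.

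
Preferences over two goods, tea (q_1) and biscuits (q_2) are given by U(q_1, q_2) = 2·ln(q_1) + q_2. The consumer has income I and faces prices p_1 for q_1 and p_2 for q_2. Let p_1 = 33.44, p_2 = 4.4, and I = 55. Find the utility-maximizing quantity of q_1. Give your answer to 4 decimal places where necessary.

Set MRS = p_1/p_2: (2/q_1)/1 = p_1/p_2.
So q_1*(p_1,p_2) = 2·p_2/p_1, independent of income; and q_2* = (I − 2·p_2)/p_2.
At the given prices: q_1* = 2·4.4/33.44 = 0.2632.

q_1* = 0.2632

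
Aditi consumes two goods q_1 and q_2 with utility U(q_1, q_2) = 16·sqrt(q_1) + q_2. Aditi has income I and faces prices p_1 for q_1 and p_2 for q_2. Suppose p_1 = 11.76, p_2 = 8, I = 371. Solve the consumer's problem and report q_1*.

q_1* = 29.6173

Set MRS = p_1/p_2: 8·q_1^(−1/2) = p_1/p_2.
Thus q_1* = (8·p_2/p_1)² — independent of I — with the rest of income spent on q_2.
Plugging in: q_1* = (8·8/11.76)² = 29.6173.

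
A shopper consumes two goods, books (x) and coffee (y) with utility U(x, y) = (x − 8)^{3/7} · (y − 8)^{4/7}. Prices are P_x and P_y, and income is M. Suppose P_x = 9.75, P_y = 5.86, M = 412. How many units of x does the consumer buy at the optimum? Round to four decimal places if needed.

x* = 20.6207

Let x' = x−8, y' = y−8. MRS = (3/4)·y'/x' = P_x/P_y.
Substituting into the budget: x* = 8 + 3/7·(M − 8·P_x − 8·P_y)/P_x, and y* = 8 + 4/7·(…)/P_y.
Discretionary income = 412 − 8·9.75 − 8·5.86 = 287.12; x* = 8 + 3/7·287.12/9.75 = 20.6207.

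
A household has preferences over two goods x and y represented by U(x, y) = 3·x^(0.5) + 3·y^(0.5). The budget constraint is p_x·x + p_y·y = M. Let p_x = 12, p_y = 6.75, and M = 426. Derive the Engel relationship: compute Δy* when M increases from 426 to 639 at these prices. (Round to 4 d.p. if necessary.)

Δy* = 20.1956

From the CES first-order condition, (y/x)^(0.5) = p_x/p_y.
Solve for the ratio: y/x = [p_x/p_y]^(2).
Substitute y = (y/x)·x into the budget: x* = M/(p_x + p_y·(y/x)).
Numerically y/x = 3.160494, so x* = 426/(12 + 6.75·3.160494) = 12.78 and y* = 3.160494·12.78 = 40.3911.
At M' = 639: y* = 60.5867. Change: 60.5867 − 40.3911 = 20.1956.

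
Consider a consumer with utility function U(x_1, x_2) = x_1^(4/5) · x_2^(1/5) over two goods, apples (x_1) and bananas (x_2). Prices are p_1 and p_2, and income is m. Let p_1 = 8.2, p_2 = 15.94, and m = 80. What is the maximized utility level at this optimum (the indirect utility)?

Tangency: MRS = 4·x_2/x_1 = p_1/p_2.
So 0.8·p_2·x_2 = 0.2·p_1·x_1; combined with the budget, a share 0.8 of income goes to x_1.
Demand: x_1*(p_1,p_2,m) = 0.8·m/p_1 and x_2* = 0.2·m/p_2.
At p_1=8.2, p_2=15.94, m=80: x_1* = 0.8·80/8.2 = 7.8049, x_2* = 1.0038.
Utility at the optimum: U(7.8049, 1.0038) = 5.1787.

V = 5.1787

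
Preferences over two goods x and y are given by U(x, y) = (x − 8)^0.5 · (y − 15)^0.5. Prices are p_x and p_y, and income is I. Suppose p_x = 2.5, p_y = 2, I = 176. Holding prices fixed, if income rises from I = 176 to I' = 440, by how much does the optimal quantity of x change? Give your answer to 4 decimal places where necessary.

This is Cobb-Douglas in (x−8, y−15): tangency gives 0.5·p_y·(y−15) = 0.5·p_x·(x−8).
After buying the subsistence bundle (8, 15), a share 0.5 of the remaining income goes to x: x* = 8 + 0.5·(I − 8p_x − 15p_y)/p_x.
Discretionary income = 176 − 8·2.5 − 15·2 = 126; x* = 8 + 0.5·126/2.5 = 33.2.
At I' = 440: x* = 86. Change: 86 − 33.2 = 52.8.

Δx* = 52.8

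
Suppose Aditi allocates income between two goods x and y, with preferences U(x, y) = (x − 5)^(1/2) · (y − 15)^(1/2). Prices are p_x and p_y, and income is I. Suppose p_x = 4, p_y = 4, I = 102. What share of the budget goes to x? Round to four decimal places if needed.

Let x' = x−5, y' = y−15. MRS = y'/x' = p_x/p_y.
After buying the subsistence bundle (5, 15), a share 0.5 of the remaining income goes to x: x* = 5 + 0.5·(I − 5p_x − 15p_y)/p_x.
Discretionary income = 102 − 5·4 − 15·4 = 22; x* = 5 + 0.5·22/4 = 7.75; y* = 15 + 0.5·22/4 = 17.75.
Expenditure on x: 4·7.75 = 31; share = 0.3039.

share on x = 0.3039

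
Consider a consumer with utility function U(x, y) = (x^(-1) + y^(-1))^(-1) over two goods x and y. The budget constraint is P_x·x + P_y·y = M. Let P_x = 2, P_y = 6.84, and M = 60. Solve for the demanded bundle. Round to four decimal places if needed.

Substitute y = (y/x)·x into the budget: x* = M/(P_x + P_y·(y/x)).
Numerically y/x = 0.540738, so x* = 60/(2 + 6.84·0.540738) = 10.5288 and y* = 0.540738·10.5288 = 5.6933.

x* = 10.5288, y* = 5.6933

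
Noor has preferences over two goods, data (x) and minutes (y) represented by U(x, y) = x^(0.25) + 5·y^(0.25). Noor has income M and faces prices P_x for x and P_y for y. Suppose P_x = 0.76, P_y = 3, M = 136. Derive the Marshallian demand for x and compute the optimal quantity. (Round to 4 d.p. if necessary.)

MU_x ∝ x^(-0.75), MU_y ∝ 5·y^(-0.75), so MRS = (1/5)·(y/x)^(0.75) = P_x/P_y.
Hence y/x = (5·P_x/P_y)^(1/(0.75)), i.e. raised to the 4/3 power.
With the ratio pinned down, the budget gives x* = M/(P_x + P_y·(y/x)) and y* = (y/x)·x*.
Numerically y/x = 1.370513, so x* = 136/(0.76 + 3·1.370513) = 27.9173.

x* = 27.9173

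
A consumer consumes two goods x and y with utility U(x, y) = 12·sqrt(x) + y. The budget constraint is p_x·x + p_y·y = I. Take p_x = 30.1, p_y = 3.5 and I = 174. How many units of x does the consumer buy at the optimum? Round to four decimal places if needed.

x* = 0.4867

MU_x = 6/√x, MU_y = 1. Tangency: 6/√x = p_x/p_y.
Solve: √x = 6·p_y/p_x, so x*(p_x,p_y) = (6·p_y/p_x)², and y* = (I − p_x·x*)/p_y.
Plugging in: x* = (6·3.5/30.1)² = 0.4867.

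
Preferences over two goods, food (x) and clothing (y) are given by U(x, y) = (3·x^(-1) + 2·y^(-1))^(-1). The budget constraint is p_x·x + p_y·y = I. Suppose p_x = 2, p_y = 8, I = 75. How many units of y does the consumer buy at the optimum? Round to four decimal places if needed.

y* = 5.8144

From the CES first-order condition, (3/2)·(y/x)^(2) = p_x/p_y.
Solve for the ratio: y/x = [(2/3)·p_x/p_y]^(0.5).
Substitute y = (y/x)·x into the budget: x* = I/(p_x + p_y·(y/x)).
Numerically y/x = 0.408248, so x* = 75/(2 + 8·0.408248) = 14.2423 and y* = 0.408248·14.2423 = 5.8144.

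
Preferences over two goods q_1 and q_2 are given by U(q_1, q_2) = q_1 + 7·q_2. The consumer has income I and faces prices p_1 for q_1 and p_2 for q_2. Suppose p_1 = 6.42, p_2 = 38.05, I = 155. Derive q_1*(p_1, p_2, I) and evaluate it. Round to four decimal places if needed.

Perfect substitutes: compare marginal utility per dollar. 1/p_1 vs 7/p_2 → 0.1558 vs 0.184.
q_2 gives more utility per dollar, so spend all income on q_2: q_2* = I/p_2, q_1* = 0.
Numerically: q_1* = 0, q_2* = 4.0736.

q_1* = 0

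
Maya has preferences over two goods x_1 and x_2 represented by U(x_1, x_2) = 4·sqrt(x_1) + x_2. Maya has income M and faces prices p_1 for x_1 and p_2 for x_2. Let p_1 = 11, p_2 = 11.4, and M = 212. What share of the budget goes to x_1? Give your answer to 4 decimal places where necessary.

Utility is quasi-linear in x_2; the FOC for x_1 is 2/√x_1 = p_1/p_2.
Thus x_1* = (2·p_2/p_1)² — independent of M — with the rest of income spent on x_2.
Plugging in: x_1* = (2·11.4/11)² = 4.2962, x_2* = 14.451.
Expenditure on x_1: 11·4.2962 = 47.2582; share = 0.2229.

share on x_1 = 0.2229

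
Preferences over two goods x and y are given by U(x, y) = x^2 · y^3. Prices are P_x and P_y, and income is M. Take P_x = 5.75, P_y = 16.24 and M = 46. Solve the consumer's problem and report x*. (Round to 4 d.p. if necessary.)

MU_x/MU_y = (2·y)/(3·x); tangency sets this equal to P_x/P_y.
So 2·P_y·y = 3·P_x·x; combined with the budget, a share 0.4 of income goes to x.
Demand: x*(P_x,P_y,M) = 0.4·M/P_x and y* = 0.6·M/P_y.
At P_x=5.75, P_y=16.24, M=46: x* = 0.4·46/5.75 = 3.2.

x* = 3.2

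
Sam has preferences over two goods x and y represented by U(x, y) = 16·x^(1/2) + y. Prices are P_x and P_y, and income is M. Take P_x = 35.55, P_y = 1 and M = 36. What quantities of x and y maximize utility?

MU_x = 8/√x, MU_y = 1. Tangency: 8/√x = P_x/P_y.
Solve: √x = 8·P_y/P_x, so x*(P_x,P_y) = (8·P_y/P_x)², and y* = (M − P_x·x*)/P_y.
Plugging in: x* = (8·1/35.55)² = 0.0506, y* = 34.1997.

x* = 0.0506, y* = 34.1997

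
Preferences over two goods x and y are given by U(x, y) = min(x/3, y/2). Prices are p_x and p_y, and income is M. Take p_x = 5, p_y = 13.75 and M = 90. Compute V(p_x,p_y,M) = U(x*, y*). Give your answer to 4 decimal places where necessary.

Demand: x*(p_x,p_y,M) = 3·M/(3·p_x + 2·p_y), y* = 2·M/(3·p_x + 2·p_y).
Here 3·5 + 2·13.75 = 42.5, giving x* = 6.3529 and y* = 4.2353.
Utility at the optimum: U(6.3529, 4.2353) = 2.1176.

V = 2.1176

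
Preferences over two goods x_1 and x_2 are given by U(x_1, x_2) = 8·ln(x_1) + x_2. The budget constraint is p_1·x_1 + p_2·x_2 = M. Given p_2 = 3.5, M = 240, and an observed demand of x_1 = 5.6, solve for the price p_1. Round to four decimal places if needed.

MU_x_1 = 8/x_1, MU_x_2 = 1. Tangency: 8/x_1 = p_1/p_2.
So x_1*(p_1,p_2) = 8·p_2/p_1, independent of income; and x_2* = (M − 8·p_2)/p_2.
Set x_1* = 5.6 in the demand function and solve for p_1: p_1 = 5.

p_1 = 5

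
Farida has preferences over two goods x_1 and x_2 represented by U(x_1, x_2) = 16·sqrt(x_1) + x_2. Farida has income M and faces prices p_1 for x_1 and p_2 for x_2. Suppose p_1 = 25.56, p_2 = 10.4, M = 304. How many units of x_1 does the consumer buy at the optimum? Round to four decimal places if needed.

Solve: √x_1 = 8·p_2/p_1, so x_1*(p_1,p_2) = (8·p_2/p_1)², and x_2* = (M − p_1·x_1*)/p_2.
Plugging in: x_1* = (8·10.4/25.56)² = 10.5956.

x_1* = 10.5956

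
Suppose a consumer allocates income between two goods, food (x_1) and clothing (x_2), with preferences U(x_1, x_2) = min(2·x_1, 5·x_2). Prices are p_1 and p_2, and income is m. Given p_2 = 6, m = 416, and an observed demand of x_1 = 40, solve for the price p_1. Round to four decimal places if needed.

Leontief preferences: the optimum is at the kink where x_1/5 = x_2/2, i.e. x_2 = (2/5)·x_1.
Budget: p_1·x_1 + p_2·(2/5)·x_1 = m, so (5·p_1 + 2·p_2)·x_1 = 5·m.
Demand: x_1*(p_1,p_2,m) = 5·m/(5·p_1 + 2·p_2), x_2* = 2·m/(5·p_1 + 2·p_2).
Set x_1* = 40 in the demand function and solve for p_1: p_1 = 8.

p_1 = 8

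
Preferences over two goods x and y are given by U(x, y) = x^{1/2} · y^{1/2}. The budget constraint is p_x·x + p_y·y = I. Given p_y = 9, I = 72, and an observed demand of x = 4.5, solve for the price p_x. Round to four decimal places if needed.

MU_x/MU_y = (0.5·y)/(0.5·x); tangency sets this equal to p_x/p_y.
Rearranging, p_y·y = p_x·x. Substituting into the budget gives p_x·x·(1 + 1) = I.
Demand: x*(p_x,p_y,I) = 0.5·I/p_x and y* = 0.5·I/p_y.
Set x* = 4.5 in the demand function and solve for p_x: p_x = 8.

p_x = 8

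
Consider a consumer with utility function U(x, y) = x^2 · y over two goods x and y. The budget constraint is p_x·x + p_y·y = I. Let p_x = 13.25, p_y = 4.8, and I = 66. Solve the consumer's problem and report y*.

Tangency: MRS = 2·y/x = p_x/p_y.
So 2·p_y·y = p_x·x; combined with the budget, a share 2/3 of income goes to x.
Demand: x*(p_x,p_y,I) = 2/3·I/p_x and y* = 1/3·I/p_y.
At p_x=13.25, p_y=4.8, I=66: y* = 1/3·66/4.8 = 4.5833.

y* = 4.5833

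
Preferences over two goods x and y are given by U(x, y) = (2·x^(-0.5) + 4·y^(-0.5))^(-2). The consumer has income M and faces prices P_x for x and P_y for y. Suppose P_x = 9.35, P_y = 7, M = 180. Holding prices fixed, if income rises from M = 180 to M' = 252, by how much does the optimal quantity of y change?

MU_x ∝ 2·x^(-1.5), MU_y ∝ 4·y^(-1.5), so MRS = (1/2)·(y/x)^(1.5) = P_x/P_y.
Solve for the ratio: y/x = [2·P_x/P_y]^(2/3).
Substitute y = (y/x)·x into the budget: x* = M/(P_x + P_y·(y/x)).
Numerically y/x = 1.925288, so x* = 180/(9.35 + 7·1.925288) = 7.8854 and y* = 1.925288·7.8854 = 15.1817.
At M' = 252: y* = 21.2543. Change: 21.2543 − 15.1817 = 6.0727.

Δy* = 6.0727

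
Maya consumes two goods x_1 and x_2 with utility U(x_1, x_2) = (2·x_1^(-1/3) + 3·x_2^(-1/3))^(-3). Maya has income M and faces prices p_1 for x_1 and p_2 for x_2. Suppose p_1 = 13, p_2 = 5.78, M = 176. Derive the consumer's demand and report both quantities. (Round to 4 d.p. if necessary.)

From the CES first-order condition, (2/3)·(x_2/x_1)^(4/3) = p_1/p_2.
Solve for the ratio: x_2/x_1 = [(3/2)·p_1/p_2]^(0.75).
With the ratio pinned down, the budget gives x_1* = M/(p_1 + p_2·(x_2/x_1)) and x_2* = (x_2/x_1)·x_1*.
Numerically x_2/x_1 = 2.489316, so x_1* = 176/(13 + 5.78·2.489316) = 6.4261 and x_2* = 2.489316·6.4261 = 15.9966.

x_1* = 6.4261, x_2* = 15.9966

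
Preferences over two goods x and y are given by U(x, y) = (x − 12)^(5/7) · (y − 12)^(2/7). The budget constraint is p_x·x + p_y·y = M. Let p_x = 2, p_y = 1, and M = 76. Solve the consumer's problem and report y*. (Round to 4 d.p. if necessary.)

Let x' = x−12, y' = y−12. MRS = (5/2)·y'/x' = p_x/p_y.
After buying the subsistence bundle (12, 12), a share 5/7 of the remaining income goes to x: x* = 12 + 5/7·(M − 12p_x − 12p_y)/p_x.
Discretionary income = 76 − 12·2 − 12·1 = 40; y* = 12 + 2/7·40/1 = 23.4286.

y* = 23.4286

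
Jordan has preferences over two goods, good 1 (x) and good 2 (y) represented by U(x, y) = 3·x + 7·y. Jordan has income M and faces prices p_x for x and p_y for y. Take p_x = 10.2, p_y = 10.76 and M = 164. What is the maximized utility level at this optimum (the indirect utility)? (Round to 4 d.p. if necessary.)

Perfect substitutes: compare marginal utility per dollar. 3/p_x vs 7/p_y → 0.2941 vs 0.6506.
y gives more utility per dollar, so spend all income on y: y* = M/p_y, x* = 0.
Numerically: x* = 0, y* = 15.2416.
Utility at the optimum: U(0, 15.2416) = 106.6914.

V = 106.6914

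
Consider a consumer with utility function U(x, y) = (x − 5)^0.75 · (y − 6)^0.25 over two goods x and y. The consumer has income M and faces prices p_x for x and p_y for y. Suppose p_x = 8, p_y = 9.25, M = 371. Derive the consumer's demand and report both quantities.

This is Cobb-Douglas in (x−5, y−6): tangency gives 0.75·p_y·(y−6) = 0.25·p_x·(x−5).
After buying the subsistence bundle (5, 6), a share 0.75 of the remaining income goes to x: x* = 5 + 0.75·(M − 5p_x − 6p_y)/p_x.
Discretionary income = 371 − 5·8 − 6·9.25 = 275.5; x* = 5 + 0.75·275.5/8 = 30.8281; y* = 6 + 0.25·275.5/9.25 = 13.4459.

x* = 30.8281, y* = 13.4459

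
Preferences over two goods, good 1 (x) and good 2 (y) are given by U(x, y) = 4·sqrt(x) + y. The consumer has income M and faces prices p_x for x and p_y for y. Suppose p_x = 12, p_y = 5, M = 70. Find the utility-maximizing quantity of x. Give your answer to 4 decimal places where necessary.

Plugging in: x* = (2·5/12)² = 0.6944.

x* = 0.6944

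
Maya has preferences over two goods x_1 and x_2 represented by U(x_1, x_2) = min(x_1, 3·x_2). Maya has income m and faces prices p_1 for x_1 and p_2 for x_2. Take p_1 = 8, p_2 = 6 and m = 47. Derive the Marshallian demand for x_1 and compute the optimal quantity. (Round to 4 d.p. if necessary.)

Leontief preferences: the optimum is at the kink where x_1/3 = x_2/1, i.e. x_2 = (1/3)·x_1.
Budget: p_1·x_1 + p_2·(1/3)·x_1 = m, so (3·p_1 + p_2)·x_1 = 3·m.
Demand: x_1*(p_1,p_2,m) = 3·m/(3·p_1 + p_2), x_2* = m/(3·p_1 + p_2).
Here 3·8 + 6 = 30, giving x_1* = 4.7.

x_1* = 4.7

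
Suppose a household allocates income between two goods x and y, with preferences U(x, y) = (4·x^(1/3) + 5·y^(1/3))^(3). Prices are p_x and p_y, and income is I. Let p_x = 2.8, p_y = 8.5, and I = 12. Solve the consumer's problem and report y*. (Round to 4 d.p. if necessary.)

y* = 0.6284

MRS = MU_x/MU_y = (4/5)·(y/x)^(2/3). Set equal to p_x/p_y.
Solve for the ratio: y/x = [(5/4)·p_x/p_y]^(1.5).
Substitute y = (y/x)·x into the budget: x* = I/(p_x + p_y·(y/x)).
Numerically y/x = 0.264225, so x* = 12/(2.8 + 8.5·0.264225) = 2.3782 and y* = 0.264225·2.3782 = 0.6284.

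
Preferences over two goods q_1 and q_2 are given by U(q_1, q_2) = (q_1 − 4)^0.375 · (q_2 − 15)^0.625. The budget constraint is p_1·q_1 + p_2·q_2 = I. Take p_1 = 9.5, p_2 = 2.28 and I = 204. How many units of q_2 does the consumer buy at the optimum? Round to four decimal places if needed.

After buying the subsistence bundle (4, 15), a share 0.375 of the remaining income goes to q_1: q_1* = 4 + 0.375·(I − 4p_1 − 15p_2)/p_1.
Discretionary income = 204 − 4·9.5 − 15·2.28 = 131.8; q_2* = 15 + 0.625·131.8/2.28 = 51.1294.

q_2* = 51.1294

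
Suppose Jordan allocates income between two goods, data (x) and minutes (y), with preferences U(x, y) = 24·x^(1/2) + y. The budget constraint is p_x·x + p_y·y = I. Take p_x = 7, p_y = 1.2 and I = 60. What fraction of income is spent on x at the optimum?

share on x = 0.4937

Plugging in: x* = (12·1.2/7)² = 4.2318, y* = 25.3143.
Expenditure on x: 7·4.2318 = 29.6229; share = 0.4937.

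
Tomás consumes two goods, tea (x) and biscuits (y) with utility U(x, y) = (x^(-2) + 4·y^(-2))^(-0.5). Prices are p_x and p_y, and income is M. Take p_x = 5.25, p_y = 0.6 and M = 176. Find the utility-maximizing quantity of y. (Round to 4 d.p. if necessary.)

y* = 79.8193

Substitute y = (y/x)·x into the budget: x* = M/(p_x + p_y·(y/x)).
Numerically y/x = 3.271066, so x* = 176/(5.25 + 0.6·3.271066) = 24.4016 and y* = 3.271066·24.4016 = 79.8193.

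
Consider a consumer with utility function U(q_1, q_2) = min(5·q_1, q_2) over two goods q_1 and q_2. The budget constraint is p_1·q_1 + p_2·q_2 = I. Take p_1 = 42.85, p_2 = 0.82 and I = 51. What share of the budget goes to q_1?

Demand: q_1*(p_1,p_2,I) = I/(p_1 + 5·p_2), q_2* = 5·I/(p_1 + 5·p_2).
Here 42.85 + 5·0.82 = 46.95, giving q_1* = 1.0863 and q_2* = 5.4313.
Expenditure on q_1: 42.85·1.0863 = 46.5463; share = 0.9127.

share on q_1 = 0.9127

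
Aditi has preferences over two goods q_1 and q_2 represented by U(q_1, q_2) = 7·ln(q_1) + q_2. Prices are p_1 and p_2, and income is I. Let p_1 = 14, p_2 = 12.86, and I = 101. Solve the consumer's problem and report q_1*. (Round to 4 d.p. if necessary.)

So q_1*(p_1,p_2) = 7·p_2/p_1, independent of income; and q_2* = (I − 7·p_2)/p_2.
At the given prices: q_1* = 7·12.86/14 = 6.43.

q_1* = 6.43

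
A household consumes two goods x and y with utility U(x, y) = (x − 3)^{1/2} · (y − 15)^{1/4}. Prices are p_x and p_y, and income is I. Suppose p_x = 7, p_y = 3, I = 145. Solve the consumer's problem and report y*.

y* = 23.7778

Let x' = x−3, y' = y−15. MRS = 2·y'/x' = p_x/p_y.
After buying the subsistence bundle (3, 15), a share 2/3 of the remaining income goes to x: x* = 3 + 2/3·(I − 3p_x − 15p_y)/p_x.
Discretionary income = 145 − 3·7 − 15·3 = 79; y* = 15 + 1/3·79/3 = 23.7778.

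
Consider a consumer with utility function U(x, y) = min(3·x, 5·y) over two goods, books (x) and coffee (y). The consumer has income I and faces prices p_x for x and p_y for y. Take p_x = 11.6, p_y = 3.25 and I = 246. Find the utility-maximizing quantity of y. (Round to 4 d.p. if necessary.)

Demand: x*(p_x,p_y,I) = 5·I/(5·p_x + 3·p_y), y* = 3·I/(5·p_x + 3·p_y).
Here 5·11.6 + 3·3.25 = 67.75, giving y* = 10.893.

y* = 10.893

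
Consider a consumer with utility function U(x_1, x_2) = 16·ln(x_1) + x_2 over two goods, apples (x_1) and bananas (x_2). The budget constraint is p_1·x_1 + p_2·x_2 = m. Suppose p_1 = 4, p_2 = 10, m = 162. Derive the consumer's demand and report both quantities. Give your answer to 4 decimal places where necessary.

Set MRS = p_1/p_2: (16/x_1)/1 = p_1/p_2.
So x_1*(p_1,p_2) = 16·p_2/p_1, independent of income; and x_2* = (m − 16·p_2)/p_2.
At the given prices: x_1* = 16·10/4 = 40, and x_2* = 0.2.

x_1* = 40, x_2* = 0.2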